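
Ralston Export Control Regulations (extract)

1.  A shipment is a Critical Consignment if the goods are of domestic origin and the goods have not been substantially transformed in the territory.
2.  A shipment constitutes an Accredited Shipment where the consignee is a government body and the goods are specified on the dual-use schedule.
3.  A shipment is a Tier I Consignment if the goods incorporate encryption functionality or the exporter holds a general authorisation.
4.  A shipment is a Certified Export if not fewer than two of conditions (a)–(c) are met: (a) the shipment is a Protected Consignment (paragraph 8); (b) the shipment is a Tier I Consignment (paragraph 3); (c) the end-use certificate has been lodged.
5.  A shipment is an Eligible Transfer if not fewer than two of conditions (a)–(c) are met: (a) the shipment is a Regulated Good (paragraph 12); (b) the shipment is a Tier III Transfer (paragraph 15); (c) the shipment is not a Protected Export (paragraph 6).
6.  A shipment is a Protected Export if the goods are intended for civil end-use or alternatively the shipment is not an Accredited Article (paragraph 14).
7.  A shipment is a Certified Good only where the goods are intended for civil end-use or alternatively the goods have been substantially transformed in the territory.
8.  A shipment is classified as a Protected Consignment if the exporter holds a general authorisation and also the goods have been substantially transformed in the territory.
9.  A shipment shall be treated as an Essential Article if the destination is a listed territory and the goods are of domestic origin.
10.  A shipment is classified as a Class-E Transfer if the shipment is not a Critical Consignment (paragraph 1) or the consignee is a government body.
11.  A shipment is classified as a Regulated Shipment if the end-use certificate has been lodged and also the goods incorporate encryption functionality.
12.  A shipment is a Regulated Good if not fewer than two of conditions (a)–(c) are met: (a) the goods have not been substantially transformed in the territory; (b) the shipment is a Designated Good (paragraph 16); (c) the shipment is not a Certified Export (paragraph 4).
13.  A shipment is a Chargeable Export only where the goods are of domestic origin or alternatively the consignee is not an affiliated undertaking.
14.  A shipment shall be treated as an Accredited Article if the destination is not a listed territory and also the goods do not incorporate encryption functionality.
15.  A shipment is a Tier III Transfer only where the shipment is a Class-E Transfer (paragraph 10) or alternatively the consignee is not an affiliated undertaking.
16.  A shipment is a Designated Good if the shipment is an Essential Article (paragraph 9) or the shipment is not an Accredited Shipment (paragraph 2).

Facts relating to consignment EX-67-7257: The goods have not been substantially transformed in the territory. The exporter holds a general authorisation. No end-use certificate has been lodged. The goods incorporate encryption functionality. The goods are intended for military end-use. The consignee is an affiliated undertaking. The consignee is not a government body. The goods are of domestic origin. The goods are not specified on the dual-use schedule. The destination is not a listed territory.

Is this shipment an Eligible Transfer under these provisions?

paragraph 9 — Essential Article: [the destination is a listed territory? no] AND [the goods are of domestic origin? yes] → not satisfied.
paragraph 2 — Accredited Shipment: [the consignee is a government body? no] AND [the goods are specified on the dual-use schedule? no] → not satisfied.
paragraph 16 — Designated Good: [Essential Article (paragraph 9)? no] OR [not an Accredited Shipment (paragraph 2)? yes] → satisfied.
paragraph 8 — Protected Consignment: [the exporter holds a general authorisation? yes] AND [the goods have been substantially transformed in the territory? no] → not satisfied.
paragraph 3 — Tier I Consignment: [the goods incorporate encryption functionality? yes] OR [the exporter holds a general authorisation? yes] → satisfied.
paragraph 4 — Certified Export: Protected Consignment (paragraph 8)? no; Tier I Consignment (paragraph 3)? yes; the end-use certificate has been lodged? no — 1 of 3 hold (need ≥2) → not satisfied.
paragraph 12 — Regulated Good: the goods have not been substantially transformed in the territory? yes; Designated Good (paragraph 16)? yes; not a Certified Export (paragraph 4)? yes — 3 of 3 hold (need ≥2) → satisfied.
paragraph 1 — Critical Consignment: [the goods are of domestic origin? yes] AND [the goods have not been substantially transformed in the territory? yes] → satisfied.
paragraph 10 — Class-E Transfer: [not a Critical Consignment (paragraph 1)? no] OR [the consignee is a government body? no] → not satisfied.
paragraph 15 — Tier III Transfer: [Class-E Transfer (paragraph 10)? no] OR [the consignee is not an affiliated undertaking? no] → not satisfied.
paragraph 14 — Accredited Article: [the destination is not a listed territory? yes] AND [the goods do not incorporate encryption functionality? no] → not satisfied.
paragraph 6 — Protected Export: [the goods are intended for civil end-use? no] OR [not an Accredited Article (paragraph 14)? yes] → satisfied.
paragraph 5 — Eligible Transfer: Regulated Good (paragraph 12)? yes; Tier III Transfer (paragraph 15)? no; not a Protected Export (paragraph 6)? no — 1 of 3 hold (need ≥2) → not satisfied.

No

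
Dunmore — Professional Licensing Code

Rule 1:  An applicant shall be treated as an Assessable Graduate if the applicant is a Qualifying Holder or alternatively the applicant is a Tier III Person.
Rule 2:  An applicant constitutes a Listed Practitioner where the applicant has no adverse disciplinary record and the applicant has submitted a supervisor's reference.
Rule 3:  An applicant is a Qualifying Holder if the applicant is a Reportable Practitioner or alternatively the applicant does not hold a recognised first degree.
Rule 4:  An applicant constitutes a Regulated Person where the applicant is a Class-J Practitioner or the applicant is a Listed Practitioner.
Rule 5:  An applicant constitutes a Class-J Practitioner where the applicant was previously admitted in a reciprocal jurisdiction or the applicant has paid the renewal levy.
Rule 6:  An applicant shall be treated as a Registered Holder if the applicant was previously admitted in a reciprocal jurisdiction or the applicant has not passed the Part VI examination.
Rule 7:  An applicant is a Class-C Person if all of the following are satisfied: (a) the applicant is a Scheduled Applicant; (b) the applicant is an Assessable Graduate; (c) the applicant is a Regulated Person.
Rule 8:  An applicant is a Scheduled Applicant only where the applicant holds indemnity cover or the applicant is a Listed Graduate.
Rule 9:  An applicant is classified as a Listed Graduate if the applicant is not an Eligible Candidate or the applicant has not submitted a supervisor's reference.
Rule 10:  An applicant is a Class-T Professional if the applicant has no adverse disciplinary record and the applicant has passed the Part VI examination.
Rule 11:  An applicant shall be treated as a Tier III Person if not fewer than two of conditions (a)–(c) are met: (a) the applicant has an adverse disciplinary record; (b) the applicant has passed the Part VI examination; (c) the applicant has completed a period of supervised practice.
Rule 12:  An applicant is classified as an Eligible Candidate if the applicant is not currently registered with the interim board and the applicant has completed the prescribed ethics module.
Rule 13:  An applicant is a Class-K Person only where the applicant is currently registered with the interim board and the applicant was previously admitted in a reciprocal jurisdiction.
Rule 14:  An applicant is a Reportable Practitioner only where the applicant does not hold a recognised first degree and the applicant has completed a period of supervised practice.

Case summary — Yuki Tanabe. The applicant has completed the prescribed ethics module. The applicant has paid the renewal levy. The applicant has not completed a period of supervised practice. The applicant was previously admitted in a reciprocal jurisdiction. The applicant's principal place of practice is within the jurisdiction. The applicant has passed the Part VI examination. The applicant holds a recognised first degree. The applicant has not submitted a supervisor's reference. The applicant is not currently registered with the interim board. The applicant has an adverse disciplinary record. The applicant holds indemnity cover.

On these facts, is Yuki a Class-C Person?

rule 12 — Eligible Candidate: [the applicant is not currently registered with the interim board? yes] AND [the applicant has completed the prescribed ethics module? yes] → satisfied.
rule 9 — Listed Graduate: [not an Eligible Candidate (rule 12)? no] OR [the applicant has not submitted a supervisor's reference? yes] → satisfied.
rule 8 — Scheduled Applicant: [the applicant holds indemnity cover? yes] OR [Listed Graduate (rule 9)? yes] → satisfied.
rule 14 — Reportable Practitioner: [the applicant does not hold a recognised first degree? no] AND [the applicant has completed a period of supervised practice? no] → not satisfied.
rule 3 — Qualifying Holder: [Reportable Practitioner (rule 14)? no] OR [the applicant does not hold a recognised first degree? no] → not satisfied.
rule 11 — Tier III Person: the applicant has an adverse disciplinary record? yes; the applicant has passed the Part VI examination? yes; the applicant has completed a period of supervised practice? no — 2 of 3 hold (need ≥2) → satisfied.
rule 1 — Assessable Graduate: [Qualifying Holder (rule 3)? no] OR [Tier III Person (rule 11)? yes] → satisfied.
rule 5 — Class-J Practitioner: [the applicant was previously admitted in a reciprocal jurisdiction? yes] OR [the applicant has paid the renewal levy? yes] → satisfied.
rule 2 — Listed Practitioner: [the applicant has no adverse disciplinary record? no] AND [the applicant has submitted a supervisor's reference? no] → not satisfied.
rule 4 — Regulated Person: [Class-J Practitioner (rule 5)? yes] OR [Listed Practitioner (rule 2)? no] → satisfied.
rule 7 — Class-C Person: [Scheduled Applicant (rule 8)? yes] AND [Assessable Graduate (rule 1)? yes] AND [Regulated Person (rule 4)? yes] → satisfied.

Yes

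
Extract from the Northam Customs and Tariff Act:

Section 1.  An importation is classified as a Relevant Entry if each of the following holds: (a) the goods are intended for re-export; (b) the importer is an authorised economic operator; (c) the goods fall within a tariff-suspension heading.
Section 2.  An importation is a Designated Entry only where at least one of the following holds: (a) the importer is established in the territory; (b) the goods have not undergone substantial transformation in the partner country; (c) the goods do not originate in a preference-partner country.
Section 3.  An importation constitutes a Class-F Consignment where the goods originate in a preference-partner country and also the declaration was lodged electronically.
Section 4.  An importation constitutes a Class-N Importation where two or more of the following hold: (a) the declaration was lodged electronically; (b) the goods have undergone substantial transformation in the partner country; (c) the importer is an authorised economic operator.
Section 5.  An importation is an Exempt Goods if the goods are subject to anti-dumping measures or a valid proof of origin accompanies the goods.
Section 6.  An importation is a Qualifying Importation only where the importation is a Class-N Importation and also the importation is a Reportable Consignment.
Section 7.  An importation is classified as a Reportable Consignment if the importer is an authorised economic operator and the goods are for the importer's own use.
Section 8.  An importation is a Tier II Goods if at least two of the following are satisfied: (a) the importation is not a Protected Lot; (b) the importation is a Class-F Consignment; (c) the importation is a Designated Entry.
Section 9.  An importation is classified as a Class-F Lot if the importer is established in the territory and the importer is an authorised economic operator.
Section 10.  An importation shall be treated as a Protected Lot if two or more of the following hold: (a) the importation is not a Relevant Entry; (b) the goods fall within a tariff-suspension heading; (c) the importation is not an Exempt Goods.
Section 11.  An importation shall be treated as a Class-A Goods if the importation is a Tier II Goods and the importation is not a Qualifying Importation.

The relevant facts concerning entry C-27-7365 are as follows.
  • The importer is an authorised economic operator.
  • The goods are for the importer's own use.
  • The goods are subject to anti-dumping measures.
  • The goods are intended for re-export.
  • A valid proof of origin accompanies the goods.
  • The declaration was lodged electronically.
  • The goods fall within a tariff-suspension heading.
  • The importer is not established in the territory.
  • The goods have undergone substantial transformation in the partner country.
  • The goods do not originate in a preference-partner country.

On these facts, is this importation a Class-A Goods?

No

section 1 — Relevant Entry: [the goods are intended for re-export? yes] AND [the importer is an authorised economic operator? yes] AND [the goods fall within a tariff-suspension heading? yes] → satisfied.
section 5 — Exempt Goods: [the goods are subject to anti-dumping measures? yes] OR [a valid proof of origin accompanies the goods? yes] → satisfied.
section 10 — Protected Lot: not a Relevant Entry (section 1)? no; the goods fall within a tariff-suspension heading? yes; not an Exempt Goods (section 5)? no — 1 of 3 hold (need ≥2) → not satisfied.
section 3 — Class-F Consignment: [the goods originate in a preference-partner country? no] AND [the declaration was lodged electronically? yes] → not satisfied.
section 2 — Designated Entry: [the importer is established in the territory? no] OR [the goods have not undergone substantial transformation in the partner country? no] OR [the goods do not originate in a preference-partner country? yes] → satisfied.
section 8 — Tier II Goods: not a Protected Lot (section 10)? yes; Class-F Consignment (section 3)? no; Designated Entry (section 2)? yes — 2 of 3 hold (need ≥2) → satisfied.
section 4 — Class-N Importation: the declaration was lodged electronically? yes; the goods have undergone substantial transformation in the partner country? yes; the importer is an authorised economic operator? yes — 3 of 3 hold (need ≥2) → satisfied.
section 7 — Reportable Consignment: [the importer is an authorised economic operator? yes] AND [the goods are for the importer's own use? yes] → satisfied.
section 6 — Qualifying Importation: [Class-N Importation (section 4)? yes] AND [Reportable Consignment (section 7)? yes] → satisfied.
section 11 — Class-A Goods: [Tier II Goods (section 8)? yes] AND [not a Qualifying Importation (section 6)? no] → not satisfied.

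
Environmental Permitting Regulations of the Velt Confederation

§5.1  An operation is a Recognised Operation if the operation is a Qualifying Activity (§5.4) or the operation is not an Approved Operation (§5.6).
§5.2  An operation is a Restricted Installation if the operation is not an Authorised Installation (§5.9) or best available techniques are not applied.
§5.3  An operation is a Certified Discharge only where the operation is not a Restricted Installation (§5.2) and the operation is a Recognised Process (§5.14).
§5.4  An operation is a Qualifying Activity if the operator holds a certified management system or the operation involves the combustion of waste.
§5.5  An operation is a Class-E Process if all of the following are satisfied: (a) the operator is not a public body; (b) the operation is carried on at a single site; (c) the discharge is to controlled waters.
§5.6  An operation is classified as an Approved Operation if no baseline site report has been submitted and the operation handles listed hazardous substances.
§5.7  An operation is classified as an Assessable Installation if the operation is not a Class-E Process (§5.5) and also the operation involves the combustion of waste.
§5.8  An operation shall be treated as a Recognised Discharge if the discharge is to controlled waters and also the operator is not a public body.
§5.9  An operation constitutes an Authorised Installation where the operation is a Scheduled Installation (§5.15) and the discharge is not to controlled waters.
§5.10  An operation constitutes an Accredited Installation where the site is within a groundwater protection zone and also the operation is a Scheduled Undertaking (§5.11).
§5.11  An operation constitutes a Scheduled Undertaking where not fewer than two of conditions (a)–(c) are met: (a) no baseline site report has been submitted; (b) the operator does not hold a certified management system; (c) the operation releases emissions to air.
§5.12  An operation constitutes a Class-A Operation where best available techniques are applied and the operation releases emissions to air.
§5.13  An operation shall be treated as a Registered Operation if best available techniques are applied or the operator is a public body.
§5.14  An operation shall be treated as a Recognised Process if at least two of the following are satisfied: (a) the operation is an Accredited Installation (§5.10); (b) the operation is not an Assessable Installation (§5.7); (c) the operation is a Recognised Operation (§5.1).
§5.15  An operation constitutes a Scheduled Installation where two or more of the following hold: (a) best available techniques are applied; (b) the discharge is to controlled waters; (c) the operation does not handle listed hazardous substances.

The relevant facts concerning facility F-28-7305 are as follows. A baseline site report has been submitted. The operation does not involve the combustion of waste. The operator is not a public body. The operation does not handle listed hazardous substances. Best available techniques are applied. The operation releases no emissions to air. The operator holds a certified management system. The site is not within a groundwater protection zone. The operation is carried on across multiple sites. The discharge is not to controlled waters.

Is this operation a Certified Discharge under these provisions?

Yes

§5.15 — Scheduled Installation: best available techniques are applied? yes; the discharge is to controlled waters? no; the operation does not handle listed hazardous substances? yes — 2 of 3 hold (need ≥2) → satisfied.
§5.9 — Authorised Installation: [Scheduled Installation (§5.15)? yes] AND [the discharge is not to controlled waters? yes] → satisfied.
§5.2 — Restricted Installation: [not an Authorised Installation (§5.9)? no] OR [best available techniques are not applied? no] → not satisfied.
§5.11 — Scheduled Undertaking: no baseline site report has been submitted? no; the operator does not hold a certified management system? no; the operation releases emissions to air? no — 0 of 3 hold (need ≥2) → not satisfied.
§5.10 — Accredited Installation: [the site is within a groundwater protection zone? no] AND [Scheduled Undertaking (§5.11)? no] → not satisfied.
§5.5 — Class-E Process: [the operator is not a public body? yes] AND [the operation is carried on at a single site? no] AND [the discharge is to controlled waters? no] → not satisfied.
§5.7 — Assessable Installation: [not a Class-E Process (§5.5)? yes] AND [the operation involves the combustion of waste? no] → not satisfied.
§5.4 — Qualifying Activity: [the operator holds a certified management system? yes] OR [the operation involves the combustion of waste? no] → satisfied.
§5.6 — Approved Operation: [no baseline site report has been submitted? no] AND [the operation handles listed hazardous substances? no] → not satisfied.
§5.1 — Recognised Operation: [Qualifying Activity (§5.4)? yes] OR [not an Approved Operation (§5.6)? yes] → satisfied.
§5.14 — Recognised Process: Accredited Installation (§5.10)? no; not an Assessable Installation (§5.7)? yes; Recognised Operation (§5.1)? yes — 2 of 3 hold (need ≥2) → satisfied.
§5.3 — Certified Discharge: [not a Restricted Installation (§5.2)? yes] AND [Recognised Process (§5.14)? yes] → satisfied.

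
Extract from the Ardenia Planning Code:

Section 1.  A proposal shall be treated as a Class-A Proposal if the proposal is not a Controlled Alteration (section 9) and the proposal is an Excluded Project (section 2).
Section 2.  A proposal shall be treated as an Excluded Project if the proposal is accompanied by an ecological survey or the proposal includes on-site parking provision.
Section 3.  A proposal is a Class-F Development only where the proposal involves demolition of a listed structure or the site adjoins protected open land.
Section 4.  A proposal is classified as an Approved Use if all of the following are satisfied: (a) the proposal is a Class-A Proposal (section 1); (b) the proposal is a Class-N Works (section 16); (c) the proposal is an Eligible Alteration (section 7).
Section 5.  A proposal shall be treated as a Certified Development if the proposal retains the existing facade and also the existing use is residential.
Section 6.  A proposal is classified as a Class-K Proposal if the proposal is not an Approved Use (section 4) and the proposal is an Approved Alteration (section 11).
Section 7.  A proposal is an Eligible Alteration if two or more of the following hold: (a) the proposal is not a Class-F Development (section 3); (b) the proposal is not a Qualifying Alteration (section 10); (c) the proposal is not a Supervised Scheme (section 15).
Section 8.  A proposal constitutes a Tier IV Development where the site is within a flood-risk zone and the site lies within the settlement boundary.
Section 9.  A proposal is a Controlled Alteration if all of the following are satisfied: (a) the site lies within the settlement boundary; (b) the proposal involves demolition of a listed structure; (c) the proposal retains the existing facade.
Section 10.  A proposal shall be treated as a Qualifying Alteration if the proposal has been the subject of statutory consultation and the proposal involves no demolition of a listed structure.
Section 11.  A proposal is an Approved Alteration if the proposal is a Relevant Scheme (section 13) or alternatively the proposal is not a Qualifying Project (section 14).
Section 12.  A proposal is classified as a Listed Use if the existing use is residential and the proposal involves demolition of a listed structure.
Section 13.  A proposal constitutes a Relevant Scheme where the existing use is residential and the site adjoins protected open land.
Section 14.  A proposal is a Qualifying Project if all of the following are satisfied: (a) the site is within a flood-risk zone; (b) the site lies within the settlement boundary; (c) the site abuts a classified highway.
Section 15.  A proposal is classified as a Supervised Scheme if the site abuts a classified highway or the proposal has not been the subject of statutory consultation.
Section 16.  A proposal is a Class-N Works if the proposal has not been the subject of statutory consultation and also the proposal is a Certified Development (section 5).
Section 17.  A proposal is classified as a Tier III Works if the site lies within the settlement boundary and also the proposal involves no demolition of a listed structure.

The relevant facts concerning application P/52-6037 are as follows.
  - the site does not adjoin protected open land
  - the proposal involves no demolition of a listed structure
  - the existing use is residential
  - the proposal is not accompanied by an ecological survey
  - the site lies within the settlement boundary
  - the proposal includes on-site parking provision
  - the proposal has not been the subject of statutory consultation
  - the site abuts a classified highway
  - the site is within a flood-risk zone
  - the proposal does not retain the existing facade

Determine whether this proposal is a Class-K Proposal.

No

section 9 — Controlled Alteration: [the site lies within the settlement boundary? yes] AND [the proposal involves demolition of a listed structure? no] AND [the proposal retains the existing facade? no] → not satisfied.
section 2 — Excluded Project: [the proposal is accompanied by an ecological survey? no] OR [the proposal includes on-site parking provision? yes] → satisfied.
section 1 — Class-A Proposal: [not a Controlled Alteration (section 9)? yes] AND [Excluded Project (section 2)? yes] → satisfied.
section 5 — Certified Development: [the proposal retains the existing facade? no] AND [the existing use is residential? yes] → not satisfied.
section 16 — Class-N Works: [the proposal has not been the subject of statutory consultation? yes] AND [Certified Development (section 5)? no] → not satisfied.
section 3 — Class-F Development: [the proposal involves demolition of a listed structure? no] OR [the site adjoins protected open land? no] → not satisfied.
section 10 — Qualifying Alteration: [the proposal has been the subject of statutory consultation? no] AND [the proposal involves no demolition of a listed structure? yes] → not satisfied.
section 15 — Supervised Scheme: [the site abuts a classified highway? yes] OR [the proposal has not been the subject of statutory consultation? yes] → satisfied.
section 7 — Eligible Alteration: not a Class-F Development (section 3)? yes; not a Qualifying Alteration (section 10)? yes; not a Supervised Scheme (section 15)? no — 2 of 3 hold (need ≥2) → satisfied.
section 4 — Approved Use: [Class-A Proposal (section 1)? yes] AND [Class-N Works (section 16)? no] AND [Eligible Alteration (section 7)? yes] → not satisfied.
section 13 — Relevant Scheme: [the existing use is residential? yes] AND [the site adjoins protected open land? no] → not satisfied.
section 14 — Qualifying Project: [the site is within a flood-risk zone? yes] AND [the site lies within the settlement boundary? yes] AND [the site abuts a classified highway? yes] → satisfied.
section 11 — Approved Alteration: [Relevant Scheme (section 13)? no] OR [not a Qualifying Project (section 14)? no] → not satisfied.
section 6 — Class-K Proposal: [not an Approved Use (section 4)? yes] AND [Approved Alteration (section 11)? no] → not satisfied.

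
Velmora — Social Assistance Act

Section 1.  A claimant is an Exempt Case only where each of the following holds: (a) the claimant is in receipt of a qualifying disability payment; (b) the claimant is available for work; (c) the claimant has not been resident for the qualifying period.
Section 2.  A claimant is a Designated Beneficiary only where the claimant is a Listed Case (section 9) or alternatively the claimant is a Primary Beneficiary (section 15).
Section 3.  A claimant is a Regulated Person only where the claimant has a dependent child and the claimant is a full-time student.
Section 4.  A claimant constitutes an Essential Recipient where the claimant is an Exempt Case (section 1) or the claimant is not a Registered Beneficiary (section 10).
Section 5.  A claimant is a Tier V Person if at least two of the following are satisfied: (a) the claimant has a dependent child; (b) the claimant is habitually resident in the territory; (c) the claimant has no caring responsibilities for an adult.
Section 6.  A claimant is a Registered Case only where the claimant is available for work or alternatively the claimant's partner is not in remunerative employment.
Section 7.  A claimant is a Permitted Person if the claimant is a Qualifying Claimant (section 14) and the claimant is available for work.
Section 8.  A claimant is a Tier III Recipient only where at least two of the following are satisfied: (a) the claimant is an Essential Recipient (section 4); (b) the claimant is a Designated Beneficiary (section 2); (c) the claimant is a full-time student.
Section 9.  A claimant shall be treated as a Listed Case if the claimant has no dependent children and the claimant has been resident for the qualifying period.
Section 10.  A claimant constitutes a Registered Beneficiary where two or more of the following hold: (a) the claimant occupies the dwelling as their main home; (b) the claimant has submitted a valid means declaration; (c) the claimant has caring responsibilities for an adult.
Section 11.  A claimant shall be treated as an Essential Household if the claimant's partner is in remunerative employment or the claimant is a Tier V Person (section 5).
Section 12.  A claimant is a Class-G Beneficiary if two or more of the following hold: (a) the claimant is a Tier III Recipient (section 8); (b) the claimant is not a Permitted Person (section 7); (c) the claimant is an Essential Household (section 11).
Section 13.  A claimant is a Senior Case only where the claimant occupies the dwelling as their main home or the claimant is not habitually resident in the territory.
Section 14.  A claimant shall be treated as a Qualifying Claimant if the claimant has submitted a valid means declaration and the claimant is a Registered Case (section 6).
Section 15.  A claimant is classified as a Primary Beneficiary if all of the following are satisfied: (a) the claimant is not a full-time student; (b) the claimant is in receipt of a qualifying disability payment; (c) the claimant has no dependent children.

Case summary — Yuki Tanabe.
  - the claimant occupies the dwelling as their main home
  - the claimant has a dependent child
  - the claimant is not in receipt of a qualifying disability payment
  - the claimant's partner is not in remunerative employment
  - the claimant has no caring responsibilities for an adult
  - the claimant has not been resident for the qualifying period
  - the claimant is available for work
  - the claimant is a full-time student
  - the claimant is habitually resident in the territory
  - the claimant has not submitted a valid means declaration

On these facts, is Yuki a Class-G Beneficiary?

Yes

section 1 — Exempt Case: [the claimant is in receipt of a qualifying disability payment? no] AND [the claimant is available for work? yes] AND [the claimant has not been resident for the qualifying period? yes] → not satisfied.
section 10 — Registered Beneficiary: the claimant occupies the dwelling as their main home? yes; the claimant has submitted a valid means declaration? no; the claimant has caring responsibilities for an adult? no — 1 of 3 hold (need ≥2) → not satisfied.
section 4 — Essential Recipient: [Exempt Case (section 1)? no] OR [not a Registered Beneficiary (section 10)? yes] → satisfied.
section 9 — Listed Case: [the claimant has no dependent children? no] AND [the claimant has been resident for the qualifying period? no] → not satisfied.
section 15 — Primary Beneficiary: [the claimant is not a full-time student? no] AND [the claimant is in receipt of a qualifying disability payment? no] AND [the claimant has no dependent children? no] → not satisfied.
section 2 — Designated Beneficiary: [Listed Case (section 9)? no] OR [Primary Beneficiary (section 15)? no] → not satisfied.
section 8 — Tier III Recipient: Essential Recipient (section 4)? yes; Designated Beneficiary (section 2)? no; the claimant is a full-time student? yes — 2 of 3 hold (need ≥2) → satisfied.
section 6 — Registered Case: [the claimant is available for work? yes] OR [the claimant's partner is not in remunerative employment? yes] → satisfied.
section 14 — Qualifying Claimant: [the claimant has submitted a valid means declaration? no] AND [Registered Case (section 6)? yes] → not satisfied.
section 7 — Permitted Person: [Qualifying Claimant (section 14)? no] AND [the claimant is available for work? yes] → not satisfied.
section 5 — Tier V Person: the claimant has a dependent child? yes; the claimant is habitually resident in the territory? yes; the claimant has no caring responsibilities for an adult? yes — 3 of 3 hold (need ≥2) → satisfied.
section 11 — Essential Household: [the claimant's partner is in remunerative employment? no] OR [Tier V Person (section 5)? yes] → satisfied.
section 12 — Class-G Beneficiary: Tier III Recipient (section 8)? yes; not a Permitted Person (section 7)? yes; Essential Household (section 11)? yes — 3 of 3 hold (need ≥2) → satisfied.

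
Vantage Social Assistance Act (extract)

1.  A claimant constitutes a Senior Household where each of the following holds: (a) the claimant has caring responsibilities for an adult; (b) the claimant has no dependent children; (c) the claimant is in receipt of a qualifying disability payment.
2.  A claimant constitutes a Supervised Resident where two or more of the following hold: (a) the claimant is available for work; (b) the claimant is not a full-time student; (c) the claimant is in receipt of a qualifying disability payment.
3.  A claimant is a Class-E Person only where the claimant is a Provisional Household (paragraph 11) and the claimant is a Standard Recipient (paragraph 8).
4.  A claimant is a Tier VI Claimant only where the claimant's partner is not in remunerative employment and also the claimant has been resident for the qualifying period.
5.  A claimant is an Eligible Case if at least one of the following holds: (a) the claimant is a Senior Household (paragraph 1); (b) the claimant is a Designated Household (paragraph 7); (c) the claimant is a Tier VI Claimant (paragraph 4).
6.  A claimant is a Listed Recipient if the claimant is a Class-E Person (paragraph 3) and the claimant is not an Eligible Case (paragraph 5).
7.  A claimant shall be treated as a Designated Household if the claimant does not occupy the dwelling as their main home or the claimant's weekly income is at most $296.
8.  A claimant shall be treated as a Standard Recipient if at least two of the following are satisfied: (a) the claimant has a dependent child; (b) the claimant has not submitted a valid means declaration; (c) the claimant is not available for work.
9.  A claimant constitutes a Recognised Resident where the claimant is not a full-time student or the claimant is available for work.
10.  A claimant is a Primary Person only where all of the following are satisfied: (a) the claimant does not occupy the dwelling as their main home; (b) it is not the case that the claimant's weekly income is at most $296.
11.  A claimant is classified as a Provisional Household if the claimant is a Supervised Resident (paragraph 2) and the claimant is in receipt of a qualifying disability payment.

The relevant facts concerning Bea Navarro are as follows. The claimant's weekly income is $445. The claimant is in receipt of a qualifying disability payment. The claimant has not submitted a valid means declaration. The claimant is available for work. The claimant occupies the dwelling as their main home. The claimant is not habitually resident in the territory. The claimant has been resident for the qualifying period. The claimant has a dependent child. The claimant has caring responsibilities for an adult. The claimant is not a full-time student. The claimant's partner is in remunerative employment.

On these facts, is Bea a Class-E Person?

paragraph 2 — Supervised Resident: the claimant is available for work? yes; the claimant is not a full-time student? yes; the claimant is in receipt of a qualifying disability payment? yes — 3 of 3 hold (need ≥2) → satisfied.
paragraph 11 — Provisional Household: [Supervised Resident (paragraph 2)? yes] AND [the claimant is in receipt of a qualifying disability payment? yes] → satisfied.
paragraph 8 — Standard Recipient: the claimant has a dependent child? yes; the claimant has not submitted a valid means declaration? yes; the claimant is not available for work? no — 2 of 3 hold (need ≥2) → satisfied.
paragraph 3 — Class-E Person: [Provisional Household (paragraph 11)? yes] AND [Standard Recipient (paragraph 8)? yes] → satisfied.

Yes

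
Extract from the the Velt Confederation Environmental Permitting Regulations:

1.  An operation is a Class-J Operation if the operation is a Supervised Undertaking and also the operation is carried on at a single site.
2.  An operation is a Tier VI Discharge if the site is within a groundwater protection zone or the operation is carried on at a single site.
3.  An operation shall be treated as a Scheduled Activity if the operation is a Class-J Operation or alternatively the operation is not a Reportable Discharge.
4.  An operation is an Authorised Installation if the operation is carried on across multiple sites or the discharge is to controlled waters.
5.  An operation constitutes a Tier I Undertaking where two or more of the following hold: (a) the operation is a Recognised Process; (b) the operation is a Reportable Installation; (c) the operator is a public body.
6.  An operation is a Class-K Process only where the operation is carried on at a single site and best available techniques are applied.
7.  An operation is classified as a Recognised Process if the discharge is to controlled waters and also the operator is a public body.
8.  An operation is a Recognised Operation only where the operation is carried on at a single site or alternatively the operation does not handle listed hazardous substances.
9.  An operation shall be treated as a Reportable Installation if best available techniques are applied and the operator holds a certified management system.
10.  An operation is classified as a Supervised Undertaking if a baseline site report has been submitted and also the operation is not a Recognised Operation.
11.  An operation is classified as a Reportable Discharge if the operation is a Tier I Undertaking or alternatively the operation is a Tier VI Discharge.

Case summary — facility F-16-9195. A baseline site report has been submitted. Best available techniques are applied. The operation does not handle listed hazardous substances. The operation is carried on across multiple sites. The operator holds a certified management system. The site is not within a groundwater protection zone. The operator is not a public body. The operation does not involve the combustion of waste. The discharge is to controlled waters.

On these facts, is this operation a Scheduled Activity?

paragraph 8 — Recognised Operation: [the operation is carried on at a single site? no] OR [the operation does not handle listed hazardous substances? yes] → satisfied.
paragraph 10 — Supervised Undertaking: [a baseline site report has been submitted? yes] AND [not a Recognised Operation (paragraph 8)? no] → not satisfied.
paragraph 1 — Class-J Operation: [Supervised Undertaking (paragraph 10)? no] AND [the operation is carried on at a single site? no] → not satisfied.
paragraph 7 — Recognised Process: [the discharge is to controlled waters? yes] AND [the operator is a public body? no] → not satisfied.
paragraph 9 — Reportable Installation: [best available techniques are applied? yes] AND [the operator holds a certified management system? yes] → satisfied.
paragraph 5 — Tier I Undertaking: Recognised Process (paragraph 7)? no; Reportable Installation (paragraph 9)? yes; the operator is a public body? no — 1 of 3 hold (need ≥2) → not satisfied.
paragraph 2 — Tier VI Discharge: [the site is within a groundwater protection zone? no] OR [the operation is carried on at a single site? no] → not satisfied.
paragraph 11 — Reportable Discharge: [Tier I Undertaking (paragraph 5)? no] OR [Tier VI Discharge (paragraph 2)? no] → not satisfied.
paragraph 3 — Scheduled Activity: [Class-J Operation (paragraph 1)? no] OR [not a Reportable Discharge (paragraph 11)? yes] → satisfied.

Yes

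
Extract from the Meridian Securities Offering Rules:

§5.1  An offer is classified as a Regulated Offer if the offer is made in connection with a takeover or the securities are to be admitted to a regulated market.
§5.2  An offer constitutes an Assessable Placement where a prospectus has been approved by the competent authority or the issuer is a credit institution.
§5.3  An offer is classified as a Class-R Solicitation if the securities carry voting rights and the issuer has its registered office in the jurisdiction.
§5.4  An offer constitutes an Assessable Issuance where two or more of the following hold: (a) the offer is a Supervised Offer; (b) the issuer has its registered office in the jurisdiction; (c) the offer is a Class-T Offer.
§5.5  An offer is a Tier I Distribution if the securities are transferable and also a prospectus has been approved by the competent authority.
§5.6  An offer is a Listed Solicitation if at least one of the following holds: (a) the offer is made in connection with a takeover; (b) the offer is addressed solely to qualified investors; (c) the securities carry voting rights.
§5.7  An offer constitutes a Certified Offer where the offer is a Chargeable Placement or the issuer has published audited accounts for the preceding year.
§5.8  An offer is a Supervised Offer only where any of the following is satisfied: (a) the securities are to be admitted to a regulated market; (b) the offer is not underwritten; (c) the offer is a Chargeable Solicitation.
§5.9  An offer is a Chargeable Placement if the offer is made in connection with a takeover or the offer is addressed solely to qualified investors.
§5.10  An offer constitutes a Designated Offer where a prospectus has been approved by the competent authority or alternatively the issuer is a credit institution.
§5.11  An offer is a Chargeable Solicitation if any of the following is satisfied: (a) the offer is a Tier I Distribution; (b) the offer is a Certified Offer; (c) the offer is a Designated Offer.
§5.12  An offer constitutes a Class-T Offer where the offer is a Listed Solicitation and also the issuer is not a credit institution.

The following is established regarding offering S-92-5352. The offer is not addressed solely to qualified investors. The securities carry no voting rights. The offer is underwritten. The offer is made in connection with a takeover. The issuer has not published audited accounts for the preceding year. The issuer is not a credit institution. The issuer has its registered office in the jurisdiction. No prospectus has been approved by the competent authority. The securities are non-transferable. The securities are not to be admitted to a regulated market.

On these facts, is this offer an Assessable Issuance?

§5.5 — Tier I Distribution: [the securities are transferable? no] AND [a prospectus has been approved by the competent authority? no] → not satisfied.
§5.9 — Chargeable Placement: [the offer is made in connection with a takeover? yes] OR [the offer is addressed solely to qualified investors? no] → satisfied.
§5.7 — Certified Offer: [Chargeable Placement (§5.9)? yes] OR [the issuer has published audited accounts for the preceding year? no] → satisfied.
§5.10 — Designated Offer: [a prospectus has been approved by the competent authority? no] OR [the issuer is a credit institution? no] → not satisfied.
§5.11 — Chargeable Solicitation: [Tier I Distribution (§5.5)? no] OR [Certified Offer (§5.7)? yes] OR [Designated Offer (§5.10)? no] → satisfied.
§5.8 — Supervised Offer: [the securities are to be admitted to a regulated market? no] OR [the offer is not underwritten? no] OR [Chargeable Solicitation (§5.11)? yes] → satisfied.
§5.6 — Listed Solicitation: [the offer is made in connection with a takeover? yes] OR [the offer is addressed solely to qualified investors? no] OR [the securities carry voting rights? no] → satisfied.
§5.12 — Class-T Offer: [Listed Solicitation (§5.6)? yes] AND [the issuer is not a credit institution? yes] → satisfied.
§5.4 — Assessable Issuance: Supervised Offer (§5.8)? yes; the issuer has its registered office in the jurisdiction? yes; Class-T Offer (§5.12)? yes — 3 of 3 hold (need ≥2) → satisfied.

Yes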